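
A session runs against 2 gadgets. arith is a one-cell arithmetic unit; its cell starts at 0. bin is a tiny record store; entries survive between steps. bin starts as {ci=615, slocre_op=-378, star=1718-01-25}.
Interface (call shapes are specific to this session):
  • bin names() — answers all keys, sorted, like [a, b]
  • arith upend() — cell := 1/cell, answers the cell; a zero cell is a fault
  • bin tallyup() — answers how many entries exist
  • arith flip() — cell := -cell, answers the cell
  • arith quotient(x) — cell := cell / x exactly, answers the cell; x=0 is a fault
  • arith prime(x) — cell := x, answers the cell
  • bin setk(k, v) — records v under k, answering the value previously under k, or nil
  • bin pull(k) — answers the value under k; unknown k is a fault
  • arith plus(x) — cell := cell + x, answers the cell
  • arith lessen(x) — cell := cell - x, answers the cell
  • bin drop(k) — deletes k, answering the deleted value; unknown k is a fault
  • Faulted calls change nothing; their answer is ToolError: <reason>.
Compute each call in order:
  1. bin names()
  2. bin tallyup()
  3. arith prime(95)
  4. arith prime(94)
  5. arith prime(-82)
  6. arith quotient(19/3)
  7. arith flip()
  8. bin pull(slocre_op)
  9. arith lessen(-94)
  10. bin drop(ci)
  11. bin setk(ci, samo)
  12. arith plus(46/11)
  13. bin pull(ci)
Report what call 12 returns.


// bin names() => [ci, slocre_op, star]
// bin tallyup() => 3
// arith prime(x→95) => 95
// arith prime(x→94) => 94
// arith prime(x→-82) => -82
// arith quotient(x→19/3) => -246/19
// arith flip() => 246/19
// bin pull(k→slocre_op) => -378
// arith lessen(x→-94) => 2032/19
// bin drop(k→ci) => 615
// bin setk(k→ci, v→samo) => nil
// arith plus(x→46/11) => 23226/209
// bin pull(k→ci) => samo

Answer: 23226/209


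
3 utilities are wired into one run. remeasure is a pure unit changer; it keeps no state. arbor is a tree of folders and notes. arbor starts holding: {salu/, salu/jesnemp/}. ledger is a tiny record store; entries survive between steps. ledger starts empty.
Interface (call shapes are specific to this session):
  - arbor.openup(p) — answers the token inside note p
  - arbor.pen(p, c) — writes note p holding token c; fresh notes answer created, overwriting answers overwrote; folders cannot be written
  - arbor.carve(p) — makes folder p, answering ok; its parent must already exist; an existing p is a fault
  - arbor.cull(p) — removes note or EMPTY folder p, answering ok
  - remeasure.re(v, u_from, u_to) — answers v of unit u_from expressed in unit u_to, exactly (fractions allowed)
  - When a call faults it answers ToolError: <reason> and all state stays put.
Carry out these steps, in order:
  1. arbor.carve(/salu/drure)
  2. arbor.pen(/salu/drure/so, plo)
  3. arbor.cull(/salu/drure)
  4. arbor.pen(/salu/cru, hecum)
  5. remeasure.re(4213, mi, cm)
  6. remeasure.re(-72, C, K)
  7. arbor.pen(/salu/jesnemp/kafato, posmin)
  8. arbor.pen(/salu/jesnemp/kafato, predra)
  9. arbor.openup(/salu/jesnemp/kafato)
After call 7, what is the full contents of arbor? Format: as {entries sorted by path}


Answer: {salu/, salu/cru=hecum, salu/drure/, salu/drure/so=plo, salu/jesnemp/, salu/jesnemp/kafato=posmin}

Derivation:
Act: arbor.carve[p='/salu/drure']
Obs: ok
Act: arbor.pen[p='/salu/drure/so'; c='plo']
Obs: created
Act: arbor.cull[p='/salu/drure']
Obs: ToolError: not empty
Act: arbor.pen[p='/salu/cru'; c='hecum']
Obs: created
Act: remeasure.re[v='4213'; u_from='mi'; u_to='cm']
Obs: 3390083136/5
Act: remeasure.re[v='-72'; u_from='C'; u_to='K']
Obs: 4023/20
Act: arbor.pen[p='/salu/jesnemp/kafato'; c='posmin']
Obs: created
Act: arbor.pen[p='/salu/jesnemp/kafato'; c='predra']
Obs: overwrote
Act: arbor.openup[p='/salu/jesnemp/kafato']
Obs: predra


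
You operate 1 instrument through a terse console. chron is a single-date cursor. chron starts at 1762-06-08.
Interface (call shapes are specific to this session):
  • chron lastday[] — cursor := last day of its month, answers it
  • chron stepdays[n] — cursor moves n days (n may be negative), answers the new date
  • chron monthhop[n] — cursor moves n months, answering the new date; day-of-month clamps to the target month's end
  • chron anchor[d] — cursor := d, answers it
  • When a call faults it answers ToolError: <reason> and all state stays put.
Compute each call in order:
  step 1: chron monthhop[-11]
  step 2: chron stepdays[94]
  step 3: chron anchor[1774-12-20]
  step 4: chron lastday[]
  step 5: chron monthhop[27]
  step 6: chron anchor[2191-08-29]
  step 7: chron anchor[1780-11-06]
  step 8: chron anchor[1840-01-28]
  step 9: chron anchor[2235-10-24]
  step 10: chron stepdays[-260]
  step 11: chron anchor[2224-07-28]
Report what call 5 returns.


Answer: 1777-03-31

Derivation:
~$ chron monthhop -11
  1761-07-08
~$ chron stepdays 94
  1761-10-10
~$ chron anchor 1774-12-20
  1774-12-20
~$ chron lastday
  1774-12-31
~$ chron monthhop 27
  1777-03-31
~$ chron anchor 2191-08-29
  2191-08-29
~$ chron anchor 1780-11-06
  1780-11-06
~$ chron anchor 1840-01-28
  1840-01-28
~$ chron anchor 2235-10-24
  2235-10-24
~$ chron stepdays -260
  2235-02-06
~$ chron anchor 2224-07-28
  2224-07-28


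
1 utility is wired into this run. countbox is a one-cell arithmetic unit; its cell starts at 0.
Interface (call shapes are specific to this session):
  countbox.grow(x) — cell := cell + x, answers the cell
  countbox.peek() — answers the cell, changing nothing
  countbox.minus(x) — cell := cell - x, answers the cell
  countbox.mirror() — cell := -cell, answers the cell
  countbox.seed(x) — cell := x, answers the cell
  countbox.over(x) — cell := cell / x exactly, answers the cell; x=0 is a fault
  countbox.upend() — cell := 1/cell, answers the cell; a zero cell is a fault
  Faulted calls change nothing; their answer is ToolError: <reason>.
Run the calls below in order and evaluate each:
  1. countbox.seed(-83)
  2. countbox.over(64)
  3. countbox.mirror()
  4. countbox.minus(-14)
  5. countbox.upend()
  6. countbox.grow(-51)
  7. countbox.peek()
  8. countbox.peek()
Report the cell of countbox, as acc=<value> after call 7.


! 1. seed(-83) : -83
! 2. over(64) : -83/64
! 3. mirror() : 83/64
! 4. minus(-14) : 979/64
! 5. upend() : 64/979
! 6. grow(-51) : -49865/979
! 7. peek() : -49865/979
! 8. peek() : -49865/979

Answer: acc=-49865/979


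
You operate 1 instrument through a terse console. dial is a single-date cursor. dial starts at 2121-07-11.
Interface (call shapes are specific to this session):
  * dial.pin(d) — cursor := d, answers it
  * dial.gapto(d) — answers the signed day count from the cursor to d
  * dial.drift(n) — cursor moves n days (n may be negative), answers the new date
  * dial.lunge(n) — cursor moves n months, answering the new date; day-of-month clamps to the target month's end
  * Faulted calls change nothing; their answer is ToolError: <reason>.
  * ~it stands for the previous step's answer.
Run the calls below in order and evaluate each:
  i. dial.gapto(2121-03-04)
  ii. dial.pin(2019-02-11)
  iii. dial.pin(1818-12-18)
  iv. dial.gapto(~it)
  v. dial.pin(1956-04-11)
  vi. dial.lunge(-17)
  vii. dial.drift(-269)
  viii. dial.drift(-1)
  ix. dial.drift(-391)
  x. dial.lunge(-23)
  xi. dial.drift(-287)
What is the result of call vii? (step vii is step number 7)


Now I run dial.gapto on d=2121-03-04: -129.
Calling dial.pin on d=2019-02-11, yielding 2019-02-11.
Using dial.pin on d=1818-12-18: 1818-12-18.
Invoking dial.gapto on d=~it: 0.
Calling dial.pin on d=1956-04-11: 1956-04-11.
I invoke dial.lunge on n=-17, which returns 1954-11-11.
I call dial.drift on n=-269: 1954-02-15.
Next I call dial.drift on n=-1, and observe 1954-02-14.
I call dial.drift on n=-391, and observe 1953-01-19.
I invoke dial.lunge on n=-23, and see 1951-02-19.
Next I call dial.drift on n=-287, giving 1950-05-08.

Answer: 1954-02-15


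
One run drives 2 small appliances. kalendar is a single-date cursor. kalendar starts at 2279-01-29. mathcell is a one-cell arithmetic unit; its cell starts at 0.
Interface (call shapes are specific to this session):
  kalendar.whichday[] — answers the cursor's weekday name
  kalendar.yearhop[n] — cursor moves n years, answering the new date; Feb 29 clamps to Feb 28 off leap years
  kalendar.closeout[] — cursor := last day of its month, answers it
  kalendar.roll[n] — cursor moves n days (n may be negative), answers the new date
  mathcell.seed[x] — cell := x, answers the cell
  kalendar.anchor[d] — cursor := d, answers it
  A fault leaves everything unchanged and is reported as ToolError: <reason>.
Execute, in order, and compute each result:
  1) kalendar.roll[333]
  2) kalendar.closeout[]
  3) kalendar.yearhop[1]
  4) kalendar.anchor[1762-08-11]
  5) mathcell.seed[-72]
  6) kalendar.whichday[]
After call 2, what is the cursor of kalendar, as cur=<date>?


# 1. kalendar.roll(333) == 2279-12-28
# 2. kalendar.closeout() == 2279-12-31
# 3. kalendar.yearhop(1) == 2280-12-31
# 4. kalendar.anchor(1762-08-11) == 1762-08-11
# 5. mathcell.seed(-72) == -72
# 6. kalendar.whichday() == Wednesday

Answer: cur=2279-12-31


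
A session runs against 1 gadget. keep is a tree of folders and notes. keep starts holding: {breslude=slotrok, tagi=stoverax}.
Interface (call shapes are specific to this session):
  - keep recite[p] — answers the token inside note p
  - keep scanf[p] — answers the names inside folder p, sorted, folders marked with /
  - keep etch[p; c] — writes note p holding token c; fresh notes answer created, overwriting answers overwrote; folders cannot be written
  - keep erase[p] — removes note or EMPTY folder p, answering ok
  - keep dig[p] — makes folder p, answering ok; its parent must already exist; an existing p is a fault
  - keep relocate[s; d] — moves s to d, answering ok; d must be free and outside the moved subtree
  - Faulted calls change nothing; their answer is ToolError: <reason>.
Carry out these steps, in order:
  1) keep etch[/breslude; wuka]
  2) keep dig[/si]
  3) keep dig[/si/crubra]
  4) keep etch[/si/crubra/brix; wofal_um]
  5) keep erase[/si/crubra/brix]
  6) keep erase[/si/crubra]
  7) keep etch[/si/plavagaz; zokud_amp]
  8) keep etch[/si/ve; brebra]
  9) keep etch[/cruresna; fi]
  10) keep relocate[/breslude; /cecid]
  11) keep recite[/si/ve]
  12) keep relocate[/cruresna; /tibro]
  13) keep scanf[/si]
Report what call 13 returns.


Answer: [plavagaz, ve]

Derivation:
==> keep etch(p→/breslude, c→wuka)
<== overwrote
==> keep dig(p→/si)
<== ok
==> keep dig(p→/si/crubra)
<== ok
==> keep etch(p→/si/crubra/brix, c→wofal_um)
<== created
==> keep erase(p→/si/crubra/brix)
<== ok
==> keep erase(p→/si/crubra)
<== ok
==> keep etch(p→/si/plavagaz, c→zokud_amp)
<== created
==> keep etch(p→/si/ve, c→brebra)
<== created
==> keep etch(p→/cruresna, c→fi)
<== created
==> keep relocate(s→/breslude, d→/cecid)
<== ok
==> keep recite(p→/si/ve)
<== brebra
==> keep relocate(s→/cruresna, d→/tibro)
<== ok
==> keep scanf(p→/si)
<== [plavagaz, ve]


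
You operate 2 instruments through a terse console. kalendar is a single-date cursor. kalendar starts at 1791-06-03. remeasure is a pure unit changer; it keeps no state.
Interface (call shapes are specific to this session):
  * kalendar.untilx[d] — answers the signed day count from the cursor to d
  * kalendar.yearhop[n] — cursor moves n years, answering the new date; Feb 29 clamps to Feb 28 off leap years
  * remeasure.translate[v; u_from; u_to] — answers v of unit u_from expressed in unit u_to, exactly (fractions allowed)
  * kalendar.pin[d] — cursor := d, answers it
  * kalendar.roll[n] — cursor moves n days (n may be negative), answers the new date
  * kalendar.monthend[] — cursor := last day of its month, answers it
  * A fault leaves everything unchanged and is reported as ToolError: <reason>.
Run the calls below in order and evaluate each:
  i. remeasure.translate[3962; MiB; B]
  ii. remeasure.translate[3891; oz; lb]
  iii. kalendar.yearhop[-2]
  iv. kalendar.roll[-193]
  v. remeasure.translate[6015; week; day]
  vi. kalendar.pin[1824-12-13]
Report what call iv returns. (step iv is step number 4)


Answer: 1788-11-22

Derivation:
→ remeasure.translate(v='3962', u_from='MiB', u_to='B')
← 4154458112
→ remeasure.translate(v='3891', u_from='oz', u_to='lb')
← 3891/16
→ kalendar.yearhop(n='-2')
← 1789-06-03
→ kalendar.roll(n='-193')
← 1788-11-22
→ remeasure.translate(v='6015', u_from='week', u_to='day')
← 42105
→ kalendar.pin(d='1824-12-13')
← 1824-12-13


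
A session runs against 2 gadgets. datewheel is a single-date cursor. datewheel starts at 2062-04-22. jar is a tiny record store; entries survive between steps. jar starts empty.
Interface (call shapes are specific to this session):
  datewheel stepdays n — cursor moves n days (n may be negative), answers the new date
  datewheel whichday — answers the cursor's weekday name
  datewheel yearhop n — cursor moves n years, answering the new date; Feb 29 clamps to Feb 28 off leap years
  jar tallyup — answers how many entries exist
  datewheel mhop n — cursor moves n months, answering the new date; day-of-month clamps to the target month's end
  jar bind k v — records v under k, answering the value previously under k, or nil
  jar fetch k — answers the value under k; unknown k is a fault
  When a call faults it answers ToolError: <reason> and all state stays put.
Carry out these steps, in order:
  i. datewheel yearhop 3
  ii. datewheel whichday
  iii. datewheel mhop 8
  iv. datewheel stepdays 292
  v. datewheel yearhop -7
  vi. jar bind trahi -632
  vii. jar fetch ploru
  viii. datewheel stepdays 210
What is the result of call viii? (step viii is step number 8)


Answer: 2060-05-07

Derivation:
# datewheel yearhop(n: 3) == 2065-04-22
# datewheel whichday() == Wednesday
# datewheel mhop(n: 8) == 2065-12-22
# datewheel stepdays(n: 292) == 2066-10-10
# datewheel yearhop(n: -7) == 2059-10-10
# jar bind(k: trahi, v: -632) == nil
# jar fetch(k: ploru) == ToolError: no such key ploru
# datewheel stepdays(n: 210) == 2060-05-07


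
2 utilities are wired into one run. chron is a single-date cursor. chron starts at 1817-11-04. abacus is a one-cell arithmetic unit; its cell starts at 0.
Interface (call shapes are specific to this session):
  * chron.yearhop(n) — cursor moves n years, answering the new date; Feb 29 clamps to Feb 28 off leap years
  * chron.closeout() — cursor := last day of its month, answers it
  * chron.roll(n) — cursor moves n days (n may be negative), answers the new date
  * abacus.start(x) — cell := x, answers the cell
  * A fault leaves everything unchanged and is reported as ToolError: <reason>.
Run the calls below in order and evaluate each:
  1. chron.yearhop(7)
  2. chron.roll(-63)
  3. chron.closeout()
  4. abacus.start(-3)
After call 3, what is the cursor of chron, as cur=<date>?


Answer: cur=1824-09-30

Derivation:
-- chron.yearhop(n=7) -> 1824-11-04
-- chron.roll(n=-63) -> 1824-09-02
-- chron.closeout() -> 1824-09-30
-- abacus.start(x=-3) -> -3


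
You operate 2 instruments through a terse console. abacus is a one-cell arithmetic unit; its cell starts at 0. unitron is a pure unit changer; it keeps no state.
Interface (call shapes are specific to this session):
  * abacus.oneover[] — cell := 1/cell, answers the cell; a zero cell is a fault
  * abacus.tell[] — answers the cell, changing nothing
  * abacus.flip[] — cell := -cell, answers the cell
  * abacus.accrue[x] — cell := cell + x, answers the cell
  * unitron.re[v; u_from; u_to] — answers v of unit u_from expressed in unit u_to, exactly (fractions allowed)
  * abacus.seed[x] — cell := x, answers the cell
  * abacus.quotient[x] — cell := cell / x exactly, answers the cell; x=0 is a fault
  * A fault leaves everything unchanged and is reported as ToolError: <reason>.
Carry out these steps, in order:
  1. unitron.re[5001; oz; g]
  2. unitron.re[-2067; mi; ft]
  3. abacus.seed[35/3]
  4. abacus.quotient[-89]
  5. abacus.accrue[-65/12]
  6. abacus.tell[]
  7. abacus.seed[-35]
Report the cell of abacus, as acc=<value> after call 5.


Answer: acc=-1975/356

Derivation:
! 1. unitron.re(v→5001, u_from→oz, u_to→g) ~> 226841544237/1600000
! 2. unitron.re(v→-2067, u_from→mi, u_to→ft) ~> -10913760
! 3. abacus.seed(x→35/3) ~> 35/3
! 4. abacus.quotient(x→-89) ~> -35/267
! 5. abacus.accrue(x→-65/12) ~> -1975/356
! 6. abacus.tell() ~> -1975/356
! 7. abacus.seed(x→-35) ~> -35


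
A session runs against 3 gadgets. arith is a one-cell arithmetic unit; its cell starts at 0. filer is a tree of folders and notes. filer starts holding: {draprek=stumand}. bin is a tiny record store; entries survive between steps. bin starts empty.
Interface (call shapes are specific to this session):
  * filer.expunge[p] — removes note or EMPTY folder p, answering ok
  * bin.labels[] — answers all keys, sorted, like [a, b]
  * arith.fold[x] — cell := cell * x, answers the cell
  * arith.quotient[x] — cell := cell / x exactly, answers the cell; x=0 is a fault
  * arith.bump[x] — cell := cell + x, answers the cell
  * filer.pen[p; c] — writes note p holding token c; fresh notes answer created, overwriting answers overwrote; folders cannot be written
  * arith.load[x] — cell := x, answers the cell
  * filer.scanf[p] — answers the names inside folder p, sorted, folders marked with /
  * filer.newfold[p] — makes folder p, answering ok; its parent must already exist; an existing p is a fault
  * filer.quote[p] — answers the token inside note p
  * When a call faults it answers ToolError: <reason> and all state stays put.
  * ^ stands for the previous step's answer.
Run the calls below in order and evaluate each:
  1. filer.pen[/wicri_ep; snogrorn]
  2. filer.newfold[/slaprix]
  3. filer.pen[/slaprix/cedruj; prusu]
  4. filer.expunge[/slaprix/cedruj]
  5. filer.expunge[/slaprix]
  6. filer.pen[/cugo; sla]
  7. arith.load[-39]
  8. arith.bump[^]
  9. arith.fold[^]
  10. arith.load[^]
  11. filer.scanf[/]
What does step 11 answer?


-> pen(p='/wicri_ep', c='snogrorn')
<- created
-> newfold(p='/slaprix')
<- ok
-> pen(p='/slaprix/cedruj', c='prusu')
<- created
-> expunge(p='/slaprix/cedruj')
<- ok
-> expunge(p='/slaprix')
<- ok
-> pen(p='/cugo', c='sla')
<- created
-> load(x='-39')
<- -39
-> bump(x='^')
<- -78
-> fold(x='^')
<- 6084
-> load(x='^')
<- 6084
-> scanf(p='/')
<- [cugo, draprek, wicri_ep]

Answer: [cugo, draprek, wicri_ep]


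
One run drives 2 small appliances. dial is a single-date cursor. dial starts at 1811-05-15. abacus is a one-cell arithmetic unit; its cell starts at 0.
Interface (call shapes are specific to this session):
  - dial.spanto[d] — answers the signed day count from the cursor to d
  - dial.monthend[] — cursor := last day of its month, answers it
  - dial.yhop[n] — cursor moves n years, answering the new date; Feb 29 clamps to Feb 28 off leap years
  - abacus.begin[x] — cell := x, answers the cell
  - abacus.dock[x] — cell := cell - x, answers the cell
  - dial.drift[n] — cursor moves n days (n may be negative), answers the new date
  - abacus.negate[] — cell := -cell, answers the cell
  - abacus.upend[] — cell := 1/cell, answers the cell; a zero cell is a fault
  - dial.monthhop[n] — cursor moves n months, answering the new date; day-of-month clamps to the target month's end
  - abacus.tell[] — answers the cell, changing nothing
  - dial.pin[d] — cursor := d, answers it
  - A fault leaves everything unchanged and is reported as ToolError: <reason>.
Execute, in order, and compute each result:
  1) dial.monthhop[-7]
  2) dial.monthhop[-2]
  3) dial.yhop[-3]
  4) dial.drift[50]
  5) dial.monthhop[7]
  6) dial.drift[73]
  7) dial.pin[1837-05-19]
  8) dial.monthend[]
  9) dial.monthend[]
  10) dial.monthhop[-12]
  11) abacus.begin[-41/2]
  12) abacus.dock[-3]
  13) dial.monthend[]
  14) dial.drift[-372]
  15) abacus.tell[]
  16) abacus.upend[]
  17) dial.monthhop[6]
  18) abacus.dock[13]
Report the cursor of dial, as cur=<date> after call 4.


Step: dial.monthhop[n=-7]
Result: 1810-10-15
Step: dial.monthhop[n=-2]
Result: 1810-08-15
Step: dial.yhop[n=-3]
Result: 1807-08-15
Step: dial.drift[n=50]
Result: 1807-10-04
Step: dial.monthhop[n=7]
Result: 1808-05-04
Step: dial.drift[n=73]
Result: 1808-07-16
Step: dial.pin[d=1837-05-19]
Result: 1837-05-19
Step: dial.monthend[]
Result: 1837-05-31
Step: dial.monthend[]
Result: 1837-05-31
Step: dial.monthhop[n=-12]
Result: 1836-05-31
Step: abacus.begin[x=-41/2]
Result: -41/2
Step: abacus.dock[x=-3]
Result: -35/2
Step: dial.monthend[]
Result: 1836-05-31
Step: dial.drift[n=-372]
Result: 1835-05-25
Step: abacus.tell[]
Result: -35/2
Step: abacus.upend[]
Result: -2/35
Step: dial.monthhop[n=6]
Result: 1835-11-25
Step: abacus.dock[x=13]
Result: -457/35

Answer: cur=1807-10-04


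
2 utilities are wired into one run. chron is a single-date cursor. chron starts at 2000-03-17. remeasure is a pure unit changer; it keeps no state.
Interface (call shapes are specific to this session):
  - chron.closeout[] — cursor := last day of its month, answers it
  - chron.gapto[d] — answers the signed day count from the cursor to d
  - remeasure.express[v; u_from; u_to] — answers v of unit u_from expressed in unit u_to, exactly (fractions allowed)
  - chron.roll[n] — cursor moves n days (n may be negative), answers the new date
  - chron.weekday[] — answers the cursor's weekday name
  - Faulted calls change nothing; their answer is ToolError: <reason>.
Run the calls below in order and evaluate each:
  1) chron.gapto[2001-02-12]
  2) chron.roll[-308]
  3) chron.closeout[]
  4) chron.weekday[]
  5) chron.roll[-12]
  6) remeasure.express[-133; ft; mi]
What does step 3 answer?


Answer: 1999-05-31

Derivation:
> chron.gapto d=2001-02-12
  332
> chron.roll n=-308
  1999-05-14
> chron.closeout
  1999-05-31
> chron.weekday
  Monday
> chron.roll n=-12
  1999-05-19
> remeasure.express v=-133 u_from=ft u_to=mi
  -133/5280


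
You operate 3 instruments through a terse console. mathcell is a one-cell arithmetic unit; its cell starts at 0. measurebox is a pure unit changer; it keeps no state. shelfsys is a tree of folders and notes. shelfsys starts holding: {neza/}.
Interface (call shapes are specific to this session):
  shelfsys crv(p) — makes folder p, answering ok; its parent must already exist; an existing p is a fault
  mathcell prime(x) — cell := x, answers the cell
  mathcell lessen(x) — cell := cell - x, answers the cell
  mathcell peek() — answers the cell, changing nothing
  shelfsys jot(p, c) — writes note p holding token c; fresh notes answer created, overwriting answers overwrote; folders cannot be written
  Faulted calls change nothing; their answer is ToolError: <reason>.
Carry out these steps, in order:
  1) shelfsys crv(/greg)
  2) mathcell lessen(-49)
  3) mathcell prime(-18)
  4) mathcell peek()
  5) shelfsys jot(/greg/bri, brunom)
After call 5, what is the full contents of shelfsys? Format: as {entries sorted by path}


Now I run shelfsys crv on p=/greg: ok.
I use mathcell lessen on x=-49, — result: 49.
I run mathcell prime on x=-18, which returns -18.
I use mathcell peek(), — result: -18.
I call shelfsys jot on p=/greg/bri, c=brunom, → created.

Answer: {greg/, greg/bri=brunom, neza/}


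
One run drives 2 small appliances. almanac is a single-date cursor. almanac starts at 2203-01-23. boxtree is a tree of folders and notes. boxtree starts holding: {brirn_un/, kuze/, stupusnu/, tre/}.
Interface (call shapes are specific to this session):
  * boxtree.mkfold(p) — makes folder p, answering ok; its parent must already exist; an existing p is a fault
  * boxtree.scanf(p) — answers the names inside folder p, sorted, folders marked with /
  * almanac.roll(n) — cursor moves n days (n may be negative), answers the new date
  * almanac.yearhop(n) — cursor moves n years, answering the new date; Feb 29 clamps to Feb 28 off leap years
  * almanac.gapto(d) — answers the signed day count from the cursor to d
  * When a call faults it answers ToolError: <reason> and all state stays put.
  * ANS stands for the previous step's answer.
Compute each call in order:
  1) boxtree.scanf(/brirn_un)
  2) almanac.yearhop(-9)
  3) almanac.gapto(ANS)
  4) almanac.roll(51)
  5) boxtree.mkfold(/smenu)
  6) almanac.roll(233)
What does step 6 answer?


Answer: 2194-11-03

Derivation:
Then boxtree.scanf(p: /brirn_un), → [].
Invoking almanac.yearhop(n: -9), giving 2194-01-23.
I invoke almanac.gapto(d: ANS): 0.
Using almanac.roll(n: 51), → 2194-03-15.
Next I call boxtree.mkfold(p: /smenu), which returns ok.
Calling almanac.roll(n: 233), which returns 2194-11-03.


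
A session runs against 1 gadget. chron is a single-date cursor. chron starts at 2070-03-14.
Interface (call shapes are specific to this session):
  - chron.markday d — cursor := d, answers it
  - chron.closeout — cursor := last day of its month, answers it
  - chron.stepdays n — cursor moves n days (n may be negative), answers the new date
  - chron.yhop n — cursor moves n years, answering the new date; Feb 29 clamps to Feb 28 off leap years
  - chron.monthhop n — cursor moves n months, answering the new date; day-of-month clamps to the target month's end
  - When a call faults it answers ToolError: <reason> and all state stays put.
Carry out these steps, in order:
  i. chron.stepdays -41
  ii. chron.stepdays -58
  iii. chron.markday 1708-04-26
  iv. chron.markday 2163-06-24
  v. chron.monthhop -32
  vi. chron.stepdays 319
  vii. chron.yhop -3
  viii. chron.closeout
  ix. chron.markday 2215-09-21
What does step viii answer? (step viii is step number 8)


-- chron.stepdays(n='-41') : 2070-02-01
-- chron.stepdays(n='-58') : 2069-12-05
-- chron.markday(d='1708-04-26') : 1708-04-26
-- chron.markday(d='2163-06-24') : 2163-06-24
-- chron.monthhop(n='-32') : 2160-10-24
-- chron.stepdays(n='319') : 2161-09-08
-- chron.yhop(n='-3') : 2158-09-08
-- chron.closeout() : 2158-09-30
-- chron.markday(d='2215-09-21') : 2215-09-21

Answer: 2158-09-30


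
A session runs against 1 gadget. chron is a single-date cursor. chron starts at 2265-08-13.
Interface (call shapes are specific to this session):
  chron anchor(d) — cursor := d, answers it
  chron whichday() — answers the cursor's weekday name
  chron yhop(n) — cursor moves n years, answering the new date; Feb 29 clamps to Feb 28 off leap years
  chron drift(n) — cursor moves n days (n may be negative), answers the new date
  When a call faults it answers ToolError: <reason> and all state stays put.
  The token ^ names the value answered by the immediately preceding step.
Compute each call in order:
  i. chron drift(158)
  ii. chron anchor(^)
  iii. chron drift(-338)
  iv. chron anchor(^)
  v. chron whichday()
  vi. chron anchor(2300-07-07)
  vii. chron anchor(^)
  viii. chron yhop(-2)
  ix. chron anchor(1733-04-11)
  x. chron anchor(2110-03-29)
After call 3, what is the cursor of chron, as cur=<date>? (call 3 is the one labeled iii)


Answer: cur=2265-02-14

Derivation:
Now I run chron drift on 158: 2266-01-18.
Calling chron anchor on ^, giving 2266-01-18.
Then chron drift on -338, and see 2265-02-14.
I use chron anchor on ^, yielding 2265-02-14.
Then chron whichday(), yielding Tuesday.
I try chron anchor on 2300-07-07, and get 2300-07-07.
Calling chron anchor on ^: 2300-07-07.
I try chron yhop on -2, and get 2298-07-07.
I use chron anchor on 1733-04-11, and see 1733-04-11.
Now I run chron anchor on 2110-03-29, and observe 2110-03-29.


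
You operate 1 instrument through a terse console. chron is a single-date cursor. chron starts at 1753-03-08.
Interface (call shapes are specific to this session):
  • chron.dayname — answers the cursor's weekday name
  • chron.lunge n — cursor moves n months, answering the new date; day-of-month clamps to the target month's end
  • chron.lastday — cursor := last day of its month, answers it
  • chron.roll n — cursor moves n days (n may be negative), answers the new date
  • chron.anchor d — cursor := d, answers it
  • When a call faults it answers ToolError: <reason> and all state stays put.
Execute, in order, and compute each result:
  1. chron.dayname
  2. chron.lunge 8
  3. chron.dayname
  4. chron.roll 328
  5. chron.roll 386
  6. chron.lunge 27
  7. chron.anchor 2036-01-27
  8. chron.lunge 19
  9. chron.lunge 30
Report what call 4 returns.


Answer: 1754-10-02

Derivation:
Next I call dayname(), — result: Thursday.
I run lunge passing n='8', which returns 1753-11-08.
Calling dayname(): Thursday.
I run roll passing n='328', and get 1754-10-02.
Invoking roll passing n='386', yielding 1755-10-23.
Using lunge passing n='27': 1758-01-23.
I call anchor passing d='2036-01-27', — result: 2036-01-27.
I try lunge passing n='19', — result: 2037-08-27.
Then lunge passing n='30', — result: 2040-02-27.


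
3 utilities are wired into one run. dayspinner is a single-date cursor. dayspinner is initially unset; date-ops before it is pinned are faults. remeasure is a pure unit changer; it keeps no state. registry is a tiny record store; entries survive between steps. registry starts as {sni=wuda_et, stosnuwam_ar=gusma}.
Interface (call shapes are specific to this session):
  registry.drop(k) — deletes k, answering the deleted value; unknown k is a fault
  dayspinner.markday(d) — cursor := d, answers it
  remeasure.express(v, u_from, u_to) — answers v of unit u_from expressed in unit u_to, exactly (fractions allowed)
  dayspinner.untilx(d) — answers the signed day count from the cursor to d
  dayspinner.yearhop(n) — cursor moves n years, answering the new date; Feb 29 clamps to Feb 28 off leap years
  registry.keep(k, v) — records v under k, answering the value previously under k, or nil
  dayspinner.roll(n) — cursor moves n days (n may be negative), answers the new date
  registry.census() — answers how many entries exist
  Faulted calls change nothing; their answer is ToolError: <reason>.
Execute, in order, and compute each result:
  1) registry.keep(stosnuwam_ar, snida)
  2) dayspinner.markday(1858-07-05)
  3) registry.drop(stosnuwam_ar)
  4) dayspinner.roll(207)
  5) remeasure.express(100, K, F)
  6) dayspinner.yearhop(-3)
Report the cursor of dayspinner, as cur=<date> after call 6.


>> registry.keep(k='stosnuwam_ar', v='snida')
<< gusma
>> dayspinner.markday(d='1858-07-05')
<< 1858-07-05
>> registry.drop(k='stosnuwam_ar')
<< snida
>> dayspinner.roll(n='207')
<< 1859-01-28
>> remeasure.express(v='100', u_from='K', u_to='F')
<< -27967/100
>> dayspinner.yearhop(n='-3')
<< 1856-01-28

Answer: cur=1856-01-28


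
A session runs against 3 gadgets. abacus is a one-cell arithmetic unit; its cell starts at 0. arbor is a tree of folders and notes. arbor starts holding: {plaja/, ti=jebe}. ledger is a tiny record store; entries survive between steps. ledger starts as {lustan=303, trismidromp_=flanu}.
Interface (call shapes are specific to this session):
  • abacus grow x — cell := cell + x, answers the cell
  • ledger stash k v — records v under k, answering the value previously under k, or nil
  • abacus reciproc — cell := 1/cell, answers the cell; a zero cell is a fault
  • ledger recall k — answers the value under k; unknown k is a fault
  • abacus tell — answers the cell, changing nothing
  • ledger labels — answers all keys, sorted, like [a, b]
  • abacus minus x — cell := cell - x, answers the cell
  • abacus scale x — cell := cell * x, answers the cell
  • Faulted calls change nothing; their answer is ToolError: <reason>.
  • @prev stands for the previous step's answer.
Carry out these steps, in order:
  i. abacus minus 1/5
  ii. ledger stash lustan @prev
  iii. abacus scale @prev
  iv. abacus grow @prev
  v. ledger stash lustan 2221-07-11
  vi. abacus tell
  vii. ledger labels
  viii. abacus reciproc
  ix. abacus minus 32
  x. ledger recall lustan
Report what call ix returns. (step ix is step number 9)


>>> abacus minus x='1/5'
= -1/5
>>> ledger stash k='lustan' v='@prev'
= 303
>>> abacus scale x='@prev'
= -303/5
>>> abacus grow x='@prev'
= -606/5
>>> ledger stash k='lustan' v='2221-07-11'
= -1/5
>>> abacus tell
= -606/5
>>> ledger labels
= [lustan, trismidromp_]
>>> abacus reciproc
= -5/606
>>> abacus minus x='32'
= -19397/606
>>> ledger recall k='lustan'
= 2221-07-11

Answer: -19397/606


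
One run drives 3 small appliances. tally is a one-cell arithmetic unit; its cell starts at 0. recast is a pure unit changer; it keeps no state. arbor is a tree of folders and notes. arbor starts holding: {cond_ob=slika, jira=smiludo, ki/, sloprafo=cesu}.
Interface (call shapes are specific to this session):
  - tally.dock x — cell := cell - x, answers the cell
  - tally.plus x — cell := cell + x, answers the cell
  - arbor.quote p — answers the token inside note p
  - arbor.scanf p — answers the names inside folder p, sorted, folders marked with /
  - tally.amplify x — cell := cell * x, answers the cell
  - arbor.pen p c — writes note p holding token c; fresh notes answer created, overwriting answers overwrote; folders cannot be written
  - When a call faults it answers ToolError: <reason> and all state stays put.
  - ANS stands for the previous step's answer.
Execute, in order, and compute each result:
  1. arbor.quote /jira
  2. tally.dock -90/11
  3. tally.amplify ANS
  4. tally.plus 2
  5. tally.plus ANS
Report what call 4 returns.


Answer: 8342/121

Derivation:
Next I call arbor.quote with p→/jira, — result: smiludo.
I try tally.dock with x→-90/11, → 90/11.
Using tally.amplify with x→ANS, which returns 8100/121.
I call tally.plus with x→2, yielding 8342/121.
I call tally.plus with x→ANS, which returns 16684/121.


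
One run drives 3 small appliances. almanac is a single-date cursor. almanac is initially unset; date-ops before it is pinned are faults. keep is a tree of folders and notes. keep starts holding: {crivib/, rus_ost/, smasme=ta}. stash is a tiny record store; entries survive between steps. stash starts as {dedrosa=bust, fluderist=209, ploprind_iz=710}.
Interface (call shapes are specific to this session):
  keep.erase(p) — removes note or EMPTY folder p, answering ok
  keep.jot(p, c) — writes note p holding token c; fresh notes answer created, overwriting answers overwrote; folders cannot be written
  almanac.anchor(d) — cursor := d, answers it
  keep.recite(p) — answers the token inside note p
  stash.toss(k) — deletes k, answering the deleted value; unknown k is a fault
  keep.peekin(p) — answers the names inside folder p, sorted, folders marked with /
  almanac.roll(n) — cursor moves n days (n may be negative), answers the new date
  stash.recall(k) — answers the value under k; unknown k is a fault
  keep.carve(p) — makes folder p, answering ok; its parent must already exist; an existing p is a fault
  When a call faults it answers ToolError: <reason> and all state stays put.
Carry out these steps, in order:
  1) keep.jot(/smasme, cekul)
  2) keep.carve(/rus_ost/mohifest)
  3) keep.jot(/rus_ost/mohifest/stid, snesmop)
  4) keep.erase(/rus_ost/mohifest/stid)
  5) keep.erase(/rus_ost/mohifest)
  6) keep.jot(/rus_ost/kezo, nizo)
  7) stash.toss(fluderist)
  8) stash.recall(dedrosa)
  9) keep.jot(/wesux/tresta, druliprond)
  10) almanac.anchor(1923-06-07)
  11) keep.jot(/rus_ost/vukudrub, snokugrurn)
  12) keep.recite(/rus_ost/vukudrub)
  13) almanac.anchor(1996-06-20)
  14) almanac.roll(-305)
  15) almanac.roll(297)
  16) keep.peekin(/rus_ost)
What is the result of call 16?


Answer: [kezo, vukudrub]

Derivation:
Invoking keep.jot on p: /smasme, c: cekul, — result: overwrote.
Next I call keep.carve on p: /rus_ost/mohifest, — result: ok.
I call keep.jot on p: /rus_ost/mohifest/stid, c: snesmop, yielding created.
I invoke keep.erase on p: /rus_ost/mohifest/stid, — result: ok.
I call keep.erase on p: /rus_ost/mohifest, and get ok.
Now I run keep.jot on p: /rus_ost/kezo, c: nizo, yielding created.
Now I run stash.toss on k: fluderist, which returns 209.
Now I run stash.recall on k: dedrosa, and get bust.
Invoking keep.jot on p: /wesux/tresta, c: druliprond, → ToolError: no parent.
I invoke almanac.anchor on d: 1923-06-07, — result: 1923-06-07.
I use keep.jot on p: /rus_ost/vukudrub, c: snokugrurn: created.
Using keep.recite on p: /rus_ost/vukudrub, — result: snokugrurn.
Using almanac.anchor on d: 1996-06-20, yielding 1996-06-20.
I call almanac.roll on n: -305, yielding 1995-08-20.
Calling almanac.roll on n: 297, and observe 1996-06-12.
Then keep.peekin on p: /rus_ost, which returns [kezo, vukudrub].


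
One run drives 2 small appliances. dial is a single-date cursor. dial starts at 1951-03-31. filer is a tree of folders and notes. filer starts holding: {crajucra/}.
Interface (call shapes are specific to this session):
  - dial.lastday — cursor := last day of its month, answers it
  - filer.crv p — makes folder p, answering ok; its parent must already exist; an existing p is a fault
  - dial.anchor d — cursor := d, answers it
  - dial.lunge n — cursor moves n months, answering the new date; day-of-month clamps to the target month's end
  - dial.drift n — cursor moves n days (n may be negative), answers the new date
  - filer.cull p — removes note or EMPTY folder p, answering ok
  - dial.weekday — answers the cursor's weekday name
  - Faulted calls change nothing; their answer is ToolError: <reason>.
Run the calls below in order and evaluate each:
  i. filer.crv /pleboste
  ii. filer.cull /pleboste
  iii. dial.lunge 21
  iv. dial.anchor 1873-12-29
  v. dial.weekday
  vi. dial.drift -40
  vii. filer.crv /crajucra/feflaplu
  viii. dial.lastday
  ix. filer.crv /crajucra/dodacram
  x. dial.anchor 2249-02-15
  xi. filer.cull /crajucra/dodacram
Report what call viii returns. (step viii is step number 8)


Answer: 1873-11-30

Derivation:
>> filer.crv(p=/pleboste)
<< ok
>> filer.cull(p=/pleboste)
<< ok
>> dial.lunge(n=21)
<< 1952-12-31
>> dial.anchor(d=1873-12-29)
<< 1873-12-29
>> dial.weekday()
<< Monday
>> dial.drift(n=-40)
<< 1873-11-19
>> filer.crv(p=/crajucra/feflaplu)
<< ok
>> dial.lastday()
<< 1873-11-30
>> filer.crv(p=/crajucra/dodacram)
<< ok
>> dial.anchor(d=2249-02-15)
<< 2249-02-15
>> filer.cull(p=/crajucra/dodacram)
<< ok


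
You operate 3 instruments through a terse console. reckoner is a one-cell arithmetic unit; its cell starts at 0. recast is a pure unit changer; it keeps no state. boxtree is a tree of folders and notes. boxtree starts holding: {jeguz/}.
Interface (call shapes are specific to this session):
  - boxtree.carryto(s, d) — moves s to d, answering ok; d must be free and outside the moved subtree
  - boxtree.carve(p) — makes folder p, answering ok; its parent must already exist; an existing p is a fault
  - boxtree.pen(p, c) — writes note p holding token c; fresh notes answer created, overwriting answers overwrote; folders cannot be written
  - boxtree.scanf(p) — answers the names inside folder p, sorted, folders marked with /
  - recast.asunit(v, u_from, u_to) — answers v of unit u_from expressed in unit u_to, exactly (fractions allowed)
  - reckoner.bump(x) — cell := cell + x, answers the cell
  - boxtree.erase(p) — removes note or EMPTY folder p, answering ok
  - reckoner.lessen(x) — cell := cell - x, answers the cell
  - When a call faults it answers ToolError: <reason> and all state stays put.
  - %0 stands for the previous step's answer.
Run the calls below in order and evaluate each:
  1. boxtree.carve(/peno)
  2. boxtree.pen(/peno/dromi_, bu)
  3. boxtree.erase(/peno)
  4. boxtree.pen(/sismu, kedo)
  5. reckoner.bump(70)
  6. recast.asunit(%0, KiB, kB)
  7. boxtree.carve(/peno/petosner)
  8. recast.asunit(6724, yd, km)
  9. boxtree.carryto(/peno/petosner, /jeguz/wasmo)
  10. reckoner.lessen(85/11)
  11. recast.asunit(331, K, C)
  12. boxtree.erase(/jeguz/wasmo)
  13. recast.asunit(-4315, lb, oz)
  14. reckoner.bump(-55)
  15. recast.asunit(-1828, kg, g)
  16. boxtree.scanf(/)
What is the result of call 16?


→ carve(p: /peno)
← ok
→ pen(p: /peno/dromi_, c: bu)
← created
→ erase(p: /peno)
← ToolError: not empty
→ pen(p: /sismu, c: kedo)
← created
→ bump(x: 70)
← 70
→ asunit(v: %0, u_from: KiB, u_to: kB)
← 1792/25
→ carve(p: /peno/petosner)
← ok
→ asunit(v: 6724, u_from: yd, u_to: km)
← 1921383/312500
→ carryto(s: /peno/petosner, d: /jeguz/wasmo)
← ok
→ lessen(x: 85/11)
← 685/11
→ asunit(v: 331, u_from: K, u_to: C)
← 1157/20
→ erase(p: /jeguz/wasmo)
← ok
→ asunit(v: -4315, u_from: lb, u_to: oz)
← -69040
→ bump(x: -55)
← 80/11
→ asunit(v: -1828, u_from: kg, u_to: g)
← -1828000
→ scanf(p: /)
← [jeguz/, peno/, sismu]

Answer: [jeguz/, peno/, sismu]
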